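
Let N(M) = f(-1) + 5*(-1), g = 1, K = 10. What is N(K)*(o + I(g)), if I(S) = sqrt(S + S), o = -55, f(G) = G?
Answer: 330 - 6*sqrt(2) ≈ 321.51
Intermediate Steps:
I(S) = sqrt(2)*sqrt(S) (I(S) = sqrt(2*S) = sqrt(2)*sqrt(S))
N(M) = -6 (N(M) = -1 + 5*(-1) = -1 - 5 = -6)
N(K)*(o + I(g)) = -6*(-55 + sqrt(2)*sqrt(1)) = -6*(-55 + sqrt(2)*1) = -6*(-55 + sqrt(2)) = 330 - 6*sqrt(2)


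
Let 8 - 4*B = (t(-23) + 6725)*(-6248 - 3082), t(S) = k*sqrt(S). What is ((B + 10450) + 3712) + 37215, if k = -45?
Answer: 31474883/2 - 209925*I*sqrt(23)/2 ≈ 1.5737e+7 - 5.0338e+5*I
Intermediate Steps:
t(S) = -45*sqrt(S)
B = 31372129/2 - 209925*I*sqrt(23)/2 (B = 2 - (-45*I*sqrt(23) + 6725)*(-6248 - 3082)/4 = 2 - (-45*I*sqrt(23) + 6725)*(-9330)/4 = 2 - (6725 - 45*I*sqrt(23))*(-9330)/4 = 2 - (-62744250 + 419850*I*sqrt(23))/4 = 2 + (31372125/2 - 209925*I*sqrt(23)/2) = 31372129/2 - 209925*I*sqrt(23)/2 ≈ 1.5686e+7 - 5.0338e+5*I)
((B + 10450) + 3712) + 37215 = (((31372129/2 - 209925*I*sqrt(23)/2) + 10450) + 3712) + 37215 = ((31393029/2 - 209925*I*sqrt(23)/2) + 3712) + 37215 = (31400453/2 - 209925*I*sqrt(23)/2) + 37215 = 31474883/2 - 209925*I*sqrt(23)/2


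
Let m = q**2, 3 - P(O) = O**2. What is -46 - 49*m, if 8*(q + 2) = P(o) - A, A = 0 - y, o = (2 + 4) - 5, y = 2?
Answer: -625/4 ≈ -156.25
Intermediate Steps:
o = 1 (o = 6 - 5 = 1)
A = -2 (A = 0 - 1*2 = 0 - 2 = -2)
P(O) = 3 - O**2
q = -3/2 (q = -2 + ((3 - 1*1**2) - 1*(-2))/8 = -2 + ((3 - 1*1) + 2)/8 = -2 + ((3 - 1) + 2)/8 = -2 + (2 + 2)/8 = -2 + (1/8)*4 = -2 + 1/2 = -3/2 ≈ -1.5000)
m = 9/4 (m = (-3/2)**2 = 9/4 ≈ 2.2500)
-46 - 49*m = -46 - 49*9/4 = -46 - 441/4 = -625/4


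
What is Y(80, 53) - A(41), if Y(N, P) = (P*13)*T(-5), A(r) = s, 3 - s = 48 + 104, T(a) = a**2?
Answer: 17374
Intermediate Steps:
s = -149 (s = 3 - (48 + 104) = 3 - 1*152 = 3 - 152 = -149)
A(r) = -149
Y(N, P) = 325*P (Y(N, P) = (P*13)*(-5)**2 = (13*P)*25 = 325*P)
Y(80, 53) - A(41) = 325*53 - 1*(-149) = 17225 + 149 = 17374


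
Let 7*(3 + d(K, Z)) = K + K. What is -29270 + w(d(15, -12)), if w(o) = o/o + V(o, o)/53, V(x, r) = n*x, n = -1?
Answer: -10858808/371 ≈ -29269.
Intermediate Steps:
V(x, r) = -x
d(K, Z) = -3 + 2*K/7 (d(K, Z) = -3 + (K + K)/7 = -3 + (2*K)/7 = -3 + 2*K/7)
w(o) = 1 - o/53 (w(o) = o/o - o/53 = 1 - o*(1/53) = 1 - o/53)
-29270 + w(d(15, -12)) = -29270 + (1 - (-3 + (2/7)*15)/53) = -29270 + (1 - (-3 + 30/7)/53) = -29270 + (1 - 1/53*9/7) = -29270 + (1 - 9/371) = -29270 + 362/371 = -10858808/371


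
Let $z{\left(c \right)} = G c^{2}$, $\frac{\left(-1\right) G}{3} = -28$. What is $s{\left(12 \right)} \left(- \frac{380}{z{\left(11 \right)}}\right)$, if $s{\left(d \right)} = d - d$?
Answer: $0$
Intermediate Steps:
$G = 84$ ($G = \left(-3\right) \left(-28\right) = 84$)
$s{\left(d \right)} = 0$
$z{\left(c \right)} = 84 c^{2}$
$s{\left(12 \right)} \left(- \frac{380}{z{\left(11 \right)}}\right) = 0 \left(- \frac{380}{84 \cdot 11^{2}}\right) = 0 \left(- \frac{380}{84 \cdot 121}\right) = 0 \left(- \frac{380}{10164}\right) = 0 \left(\left(-380\right) \frac{1}{10164}\right) = 0 \left(- \frac{95}{2541}\right) = 0$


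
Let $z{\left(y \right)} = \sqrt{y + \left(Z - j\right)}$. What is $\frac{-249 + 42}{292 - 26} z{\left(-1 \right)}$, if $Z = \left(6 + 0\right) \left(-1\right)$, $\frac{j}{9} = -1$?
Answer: $- \frac{207 \sqrt{2}}{266} \approx -1.1005$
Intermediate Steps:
$j = -9$ ($j = 9 \left(-1\right) = -9$)
$Z = -6$ ($Z = 6 \left(-1\right) = -6$)
$z{\left(y \right)} = \sqrt{3 + y}$ ($z{\left(y \right)} = \sqrt{y - -3} = \sqrt{y + \left(-6 + 9\right)} = \sqrt{y + 3} = \sqrt{3 + y}$)
$\frac{-249 + 42}{292 - 26} z{\left(-1 \right)} = \frac{-249 + 42}{292 - 26} \sqrt{3 - 1} = - \frac{207}{266} \sqrt{2} = \left(-207\right) \frac{1}{266} \sqrt{2} = - \frac{207 \sqrt{2}}{266}$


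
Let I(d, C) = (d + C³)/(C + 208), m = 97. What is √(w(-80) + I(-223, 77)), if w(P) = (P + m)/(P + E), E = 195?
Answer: √68801928945/6555 ≈ 40.015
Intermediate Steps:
I(d, C) = (d + C³)/(208 + C)
w(P) = (97 + P)/(195 + P) (w(P) = (P + 97)/(P + 195) = (97 + P)/(195 + P))
√(w(-80) + I(-223, 77)) = √((97 - 80)/(195 - 80) + (-223 + 77³)/(208 + 77)) = √(17/115 + (-223 + 456533)/285) = √((1/115)*17 + (1/285)*456310) = √(17/115 + 91262/57) = √(10496099/6555) = √68801928945/6555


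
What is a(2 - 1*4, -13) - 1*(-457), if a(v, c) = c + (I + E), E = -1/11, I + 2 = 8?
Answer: 4949/11 ≈ 449.91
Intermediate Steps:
I = 6 (I = -2 + 8 = 6)
E = -1/11 (E = -1*1/11 = -1/11 ≈ -0.090909)
a(v, c) = 65/11 + c (a(v, c) = c + (6 - 1/11) = c + 65/11 = 65/11 + c)
a(2 - 1*4, -13) - 1*(-457) = (65/11 - 13) - 1*(-457) = -78/11 + 457 = 4949/11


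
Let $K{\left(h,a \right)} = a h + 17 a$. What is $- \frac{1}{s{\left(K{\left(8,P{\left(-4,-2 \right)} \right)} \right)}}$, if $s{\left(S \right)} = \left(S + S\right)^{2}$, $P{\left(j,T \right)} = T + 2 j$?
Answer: $- \frac{1}{250000} \approx -4.0 \cdot 10^{-6}$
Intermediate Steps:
$K{\left(h,a \right)} = 17 a + a h$
$s{\left(S \right)} = 4 S^{2}$ ($s{\left(S \right)} = \left(2 S\right)^{2} = 4 S^{2}$)
$- \frac{1}{s{\left(K{\left(8,P{\left(-4,-2 \right)} \right)} \right)}} = - \frac{1}{4 \left(\left(-2 + 2 \left(-4\right)\right) \left(17 + 8\right)\right)^{2}} = - \frac{1}{4 \left(\left(-2 - 8\right) 25\right)^{2}} = - \frac{1}{4 \left(\left(-10\right) 25\right)^{2}} = - \frac{1}{4 \left(-250\right)^{2}} = - \frac{1}{4 \cdot 62500} = - \frac{1}{250000}$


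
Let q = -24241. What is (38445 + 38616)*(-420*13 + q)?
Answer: -2288788761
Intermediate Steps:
(38445 + 38616)*(-420*13 + q) = (38445 + 38616)*(-420*13 - 24241) = 77061*(-5460 - 24241) = 77061*(-29701) = -2288788761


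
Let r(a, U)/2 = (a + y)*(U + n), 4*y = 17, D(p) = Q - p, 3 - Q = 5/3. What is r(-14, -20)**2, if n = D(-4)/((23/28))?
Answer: 36699364/529 ≈ 69375.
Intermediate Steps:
Q = 4/3 (Q = 3 - 5/3 = 4/3 ≈ 1.3333)
D(p) = 4/3 - p
y = 17/4 (y = (1/4)*17 = 17/4 ≈ 4.2500)
n = 448/69 (n = (4/3 - 1*(-4))/((23/28)) = (4/3 + 4)/((23*(1/28))) = 16/(3*(23/28)) = (16/3)*(28/23) = 448/69 ≈ 6.4928)
r(a, U) = 2*(17/4 + a)*(448/69 + U) (r(a, U) = 2*((a + 17/4)*(U + 448/69)) = 2*((17/4 + a)*(448/69 + U)) = 2*(17/4 + a)*(448/69 + U))
r(-14, -20)**2 = (3808/69 + (17/2)*(-20) + (896/69)*(-14) + 2*(-20)*(-14))**2 = (3808/69 - 170 - 12544/69 + 560)**2 = (6058/23)**2 = 36699364/529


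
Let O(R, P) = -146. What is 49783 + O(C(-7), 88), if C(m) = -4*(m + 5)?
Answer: 49637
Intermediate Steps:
C(m) = -20 - 4*m (C(m) = -4*(5 + m) = -20 - 4*m)
49783 + O(C(-7), 88) = 49783 - 146 = 49637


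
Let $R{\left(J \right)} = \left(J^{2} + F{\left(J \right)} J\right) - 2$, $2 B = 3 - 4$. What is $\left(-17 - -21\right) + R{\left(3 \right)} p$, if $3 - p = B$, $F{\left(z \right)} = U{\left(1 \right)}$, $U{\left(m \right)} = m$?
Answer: $39$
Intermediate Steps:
$F{\left(z \right)} = 1$
$B = - \frac{1}{2}$ ($B = \frac{3 - 4}{2} = \frac{1}{2} \left(-1\right) = - \frac{1}{2} \approx -0.5$)
$p = \frac{7}{2}$ ($p = 3 - - \frac{1}{2} = 3 + \frac{1}{2} = \frac{7}{2} \approx 3.5$)
$R{\left(J \right)} = -2 + J + J^{2}$ ($R{\left(J \right)} = \left(J^{2} + 1 J\right) - 2 = \left(J^{2} + J\right) - 2 = \left(J + J^{2}\right) - 2 = -2 + J + J^{2}$)
$\left(-17 - -21\right) + R{\left(3 \right)} p = \left(-17 - -21\right) + \left(-2 + 3 + 3^{2}\right) \frac{7}{2} = \left(-17 + 21\right) + \left(-2 + 3 + 9\right) \frac{7}{2} = 4 + 10 \cdot \frac{7}{2} = 4 + 35 = 39$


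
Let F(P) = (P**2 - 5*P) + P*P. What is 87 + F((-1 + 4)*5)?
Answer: 462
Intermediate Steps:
F(P) = -5*P + 2*P**2 (F(P) = (P**2 - 5*P) + P**2 = -5*P + 2*P**2)
87 + F((-1 + 4)*5) = 87 + ((-1 + 4)*5)*(-5 + 2*((-1 + 4)*5)) = 87 + (3*5)*(-5 + 2*(3*5)) = 87 + 15*(-5 + 2*15) = 87 + 15*(-5 + 30) = 87 + 15*25 = 87 + 375 = 462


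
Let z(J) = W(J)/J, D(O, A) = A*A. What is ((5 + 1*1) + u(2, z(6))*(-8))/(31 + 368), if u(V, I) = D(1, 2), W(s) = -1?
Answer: -26/399 ≈ -0.065163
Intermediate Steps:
D(O, A) = A²
z(J) = -1/J
u(V, I) = 4 (u(V, I) = 2² = 4)
((5 + 1*1) + u(2, z(6))*(-8))/(31 + 368) = ((5 + 1*1) + 4*(-8))/(31 + 368) = ((5 + 1) - 32)/399 = (6 - 32)*(1/399) = -26*1/399 = -26/399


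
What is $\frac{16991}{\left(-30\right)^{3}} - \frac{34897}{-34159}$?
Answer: $\frac{361823431}{922293000} \approx 0.39231$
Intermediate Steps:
$\frac{16991}{\left(-30\right)^{3}} - \frac{34897}{-34159} = \frac{16991}{-27000} - - \frac{34897}{34159} = 16991 \left(- \frac{1}{27000}\right) + \frac{34897}{34159} = - \frac{16991}{27000} + \frac{34897}{34159} = \frac{361823431}{922293000}$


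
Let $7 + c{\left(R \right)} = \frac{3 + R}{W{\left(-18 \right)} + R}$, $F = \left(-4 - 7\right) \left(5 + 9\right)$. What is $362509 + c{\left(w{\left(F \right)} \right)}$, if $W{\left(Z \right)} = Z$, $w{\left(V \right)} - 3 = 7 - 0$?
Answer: $\frac{2900003}{8} \approx 3.625 \cdot 10^{5}$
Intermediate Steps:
$F = -154$ ($F = \left(-11\right) 14 = -154$)
$w{\left(V \right)} = 10$ ($w{\left(V \right)} = 3 + \left(7 - 0\right) = 3 + \left(7 + 0\right) = 3 + 7 = 10$)
$c{\left(R \right)} = -7 + \frac{3 + R}{-18 + R}$
$362509 + c{\left(w{\left(F \right)} \right)} = 362509 + \frac{3 \left(43 - 20\right)}{-18 + 10} = 362509 + \frac{3 \left(43 - 20\right)}{-8} = 362509 + 3 \left(- \frac{1}{8}\right) 23 = 362509 - \frac{69}{8} = \frac{2900003}{8}$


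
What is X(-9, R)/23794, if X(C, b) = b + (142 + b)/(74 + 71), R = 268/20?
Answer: 5246/8625325 ≈ 0.00060821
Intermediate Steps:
R = 67/5 (R = 268*(1/20) = 67/5 ≈ 13.400)
X(C, b) = 142/145 + 146*b/145 (X(C, b) = b + (142 + b)/145 = b + (142 + b)*(1/145) = b + (142/145 + b/145) = 142/145 + 146*b/145)
X(-9, R)/23794 = (142/145 + (146/145)*(67/5))/23794 = (142/145 + 9782/725)*(1/23794) = (10492/725)*(1/23794) = 5246/8625325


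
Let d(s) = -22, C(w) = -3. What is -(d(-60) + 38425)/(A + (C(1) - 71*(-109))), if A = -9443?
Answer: 12801/569 ≈ 22.497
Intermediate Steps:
-(d(-60) + 38425)/(A + (C(1) - 71*(-109))) = -(-22 + 38425)/(-9443 + (-3 - 71*(-109))) = -38403/(-9443 + (-3 + 7739)) = -38403/(-9443 + 7736) = -38403/(-1707) = -38403*(-1)/1707 = -1*(-12801/569) = 12801/569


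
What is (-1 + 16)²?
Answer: 225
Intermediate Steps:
(-1 + 16)² = 15² = 225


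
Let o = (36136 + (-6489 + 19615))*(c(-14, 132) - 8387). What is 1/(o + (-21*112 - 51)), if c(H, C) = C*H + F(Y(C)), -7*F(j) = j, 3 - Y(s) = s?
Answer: -7/3523038013 ≈ -1.9869e-9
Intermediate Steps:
Y(s) = 3 - s
F(j) = -j/7
c(H, C) = -3/7 + C/7 + C*H (c(H, C) = C*H - (3 - C)/7 = C*H + (-3/7 + C/7) = -3/7 + C/7 + C*H)
o = -3523021192/7 (o = (36136 + (-6489 + 19615))*((-3/7 + (⅐)*132 + 132*(-14)) - 8387) = (36136 + 13126)*((-3/7 + 132/7 - 1848) - 8387) = 49262*(-12807/7 - 8387) = 49262*(-71516/7) = -3523021192/7 ≈ -5.0329e+8)
1/(o + (-21*112 - 51)) = 1/(-3523021192/7 + (-21*112 - 51)) = 1/(-3523021192/7 + (-2352 - 51)) = 1/(-3523021192/7 - 2403) = 1/(-3523038013/7) = -7/3523038013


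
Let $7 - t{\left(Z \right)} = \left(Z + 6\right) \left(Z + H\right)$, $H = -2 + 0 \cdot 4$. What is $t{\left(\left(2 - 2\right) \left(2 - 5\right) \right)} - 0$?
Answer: $19$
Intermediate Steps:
$H = -2$ ($H = -2 + 0 = -2$)
$t{\left(Z \right)} = 7 - \left(-2 + Z\right) \left(6 + Z\right)$ ($t{\left(Z \right)} = 7 - \left(Z + 6\right) \left(Z - 2\right) = 7 - \left(6 + Z\right) \left(-2 + Z\right) = 7 - \left(-2 + Z\right) \left(6 + Z\right)$)
$t{\left(\left(2 - 2\right) \left(2 - 5\right) \right)} - 0 = \left(19 - \left(\left(2 - 2\right) \left(2 - 5\right)\right)^{2} - 4 \left(2 - 2\right) \left(2 - 5\right)\right) - 0 = \left(19 - \left(0 \left(-3\right)\right)^{2} - 4 \cdot 0 \left(-3\right)\right) + 0 = \left(19 - 0^{2} - 0\right) + 0 = \left(19 - 0 + 0\right) + 0 = \left(19 + 0 + 0\right) + 0 = 19 + 0 = 19$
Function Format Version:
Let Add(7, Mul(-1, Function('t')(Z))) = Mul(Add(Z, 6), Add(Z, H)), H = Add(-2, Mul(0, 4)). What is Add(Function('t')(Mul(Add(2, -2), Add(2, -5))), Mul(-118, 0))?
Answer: 19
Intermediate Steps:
H = -2 (H = Add(-2, 0) = -2)
Function('t')(Z) = Add(7, Mul(-1, Add(-2, Z), Add(6, Z))) (Function('t')(Z) = Add(7, Mul(-1, Mul(Add(Z, 6), Add(Z, -2)))) = Add(7, Mul(-1, Mul(Add(6, Z), Add(-2, Z)))) = Add(7, Mul(-1, Mul(Add(-2, Z), Add(6, Z)))) = Add(7, Mul(-1, Add(-2, Z), Add(6, Z))))
Add(Function('t')(Mul(Add(2, -2), Add(2, -5))), Mul(-118, 0)) = Add(Add(19, Mul(-1, Pow(Mul(Add(2, -2), Add(2, -5)), 2)), Mul(-4, Mul(Add(2, -2), Add(2, -5)))), Mul(-118, 0)) = Add(Add(19, Mul(-1, Pow(Mul(0, -3), 2)), Mul(-4, Mul(0, -3))), 0) = Add(Add(19, Mul(-1, Pow(0, 2)), Mul(-4, 0)), 0) = Add(Add(19, Mul(-1, 0), 0), 0) = Add(Add(19, 0, 0), 0) = Add(19, 0) = 19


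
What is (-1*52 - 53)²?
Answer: 11025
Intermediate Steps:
(-1*52 - 53)² = (-52 - 53)² = (-105)² = 11025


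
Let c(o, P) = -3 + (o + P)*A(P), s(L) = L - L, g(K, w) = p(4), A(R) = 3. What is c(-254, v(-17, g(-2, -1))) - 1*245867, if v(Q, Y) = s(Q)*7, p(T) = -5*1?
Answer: -246632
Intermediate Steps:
p(T) = -5
g(K, w) = -5
s(L) = 0
v(Q, Y) = 0 (v(Q, Y) = 0*7 = 0)
c(o, P) = -3 + 3*P + 3*o (c(o, P) = -3 + (o + P)*3 = -3 + (P + o)*3 = -3 + (3*P + 3*o) = -3 + 3*P + 3*o)
c(-254, v(-17, g(-2, -1))) - 1*245867 = (-3 + 3*0 + 3*(-254)) - 1*245867 = (-3 + 0 - 762) - 245867 = -765 - 245867 = -246632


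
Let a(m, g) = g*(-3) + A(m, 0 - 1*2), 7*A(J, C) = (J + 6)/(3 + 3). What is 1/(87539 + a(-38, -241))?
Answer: 21/1853486 ≈ 1.1330e-5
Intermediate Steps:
A(J, C) = ⅐ + J/42 (A(J, C) = ((J + 6)/(3 + 3))/7 = ((6 + J)/6)/7 = ((6 + J)*(⅙))/7 = (1 + J/6)/7 = ⅐ + J/42)
a(m, g) = ⅐ - 3*g + m/42 (a(m, g) = g*(-3) + (⅐ + m/42) = -3*g + (⅐ + m/42) = ⅐ - 3*g + m/42)
1/(87539 + a(-38, -241)) = 1/(87539 + (⅐ - 3*(-241) + (1/42)*(-38))) = 1/(87539 + (⅐ + 723 - 19/21)) = 1/(87539 + 15167/21) = 1/(1853486/21) = 21/1853486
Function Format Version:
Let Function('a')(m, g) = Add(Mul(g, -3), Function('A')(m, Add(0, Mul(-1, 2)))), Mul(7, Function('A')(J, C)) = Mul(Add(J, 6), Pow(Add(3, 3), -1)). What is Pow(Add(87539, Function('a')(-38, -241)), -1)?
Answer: Rational(21, 1853486) ≈ 1.1330e-5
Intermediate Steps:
Function('A')(J, C) = Add(Rational(1, 7), Mul(Rational(1, 42), J)) (Function('A')(J, C) = Mul(Rational(1, 7), Mul(Add(J, 6), Pow(Add(3, 3), -1))) = Mul(Rational(1, 7), Mul(Add(6, J), Pow(6, -1))) = Mul(Rational(1, 7), Mul(Add(6, J), Rational(1, 6))) = Mul(Rational(1, 7), Add(1, Mul(Rational(1, 6), J))) = Add(Rational(1, 7), Mul(Rational(1, 42), J)))
Function('a')(m, g) = Add(Rational(1, 7), Mul(-3, g), Mul(Rational(1, 42), m)) (Function('a')(m, g) = Add(Mul(g, -3), Add(Rational(1, 7), Mul(Rational(1, 42), m))) = Add(Mul(-3, g), Add(Rational(1, 7), Mul(Rational(1, 42), m))) = Add(Rational(1, 7), Mul(-3, g), Mul(Rational(1, 42), m)))
Pow(Add(87539, Function('a')(-38, -241)), -1) = Pow(Add(87539, Add(Rational(1, 7), Mul(-3, -241), Mul(Rational(1, 42), -38))), -1) = Pow(Add(87539, Add(Rational(1, 7), 723, Rational(-19, 21))), -1) = Pow(Add(87539, Rational(15167, 21)), -1) = Pow(Rational(1853486, 21), -1) = Rational(21, 1853486)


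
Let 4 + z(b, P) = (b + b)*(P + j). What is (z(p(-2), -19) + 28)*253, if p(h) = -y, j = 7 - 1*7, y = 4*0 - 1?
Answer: -3542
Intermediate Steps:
y = -1 (y = 0 - 1 = -1)
j = 0 (j = 7 - 7 = 0)
p(h) = 1 (p(h) = -1*(-1) = 1)
z(b, P) = -4 + 2*P*b (z(b, P) = -4 + (b + b)*(P + 0) = -4 + (2*b)*P = -4 + 2*P*b)
(z(p(-2), -19) + 28)*253 = ((-4 + 2*(-19)*1) + 28)*253 = ((-4 - 38) + 28)*253 = (-42 + 28)*253 = -14*253 = -3542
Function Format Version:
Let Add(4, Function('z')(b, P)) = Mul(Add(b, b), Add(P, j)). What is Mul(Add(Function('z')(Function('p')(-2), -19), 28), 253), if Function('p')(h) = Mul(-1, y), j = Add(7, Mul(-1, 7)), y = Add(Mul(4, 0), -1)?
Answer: -3542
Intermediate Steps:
y = -1 (y = Add(0, -1) = -1)
j = 0 (j = Add(7, -7) = 0)
Function('p')(h) = 1 (Function('p')(h) = Mul(-1, -1) = 1)
Function('z')(b, P) = Add(-4, Mul(2, P, b)) (Function('z')(b, P) = Add(-4, Mul(Add(b, b), Add(P, 0))) = Add(-4, Mul(Mul(2, b), P)) = Add(-4, Mul(2, P, b)))
Mul(Add(Function('z')(Function('p')(-2), -19), 28), 253) = Mul(Add(Add(-4, Mul(2, -19, 1)), 28), 253) = Mul(Add(Add(-4, -38), 28), 253) = Mul(Add(-42, 28), 253) = Mul(-14, 253) = -3542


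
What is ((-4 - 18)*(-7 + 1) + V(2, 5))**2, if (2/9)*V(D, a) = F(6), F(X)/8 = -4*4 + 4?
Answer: 90000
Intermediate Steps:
F(X) = -96 (F(X) = 8*(-4*4 + 4) = 8*(-16 + 4) = 8*(-12) = -96)
V(D, a) = -432 (V(D, a) = (9/2)*(-96) = -432)
((-4 - 18)*(-7 + 1) + V(2, 5))**2 = ((-4 - 18)*(-7 + 1) - 432)**2 = (-22*(-6) - 432)**2 = (132 - 432)**2 = (-300)**2 = 90000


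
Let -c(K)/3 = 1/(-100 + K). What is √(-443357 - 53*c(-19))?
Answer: I*√6278397398/119 ≈ 665.85*I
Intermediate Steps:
c(K) = -3/(-100 + K)
√(-443357 - 53*c(-19)) = √(-443357 - (-159)/(-100 - 19)) = √(-443357 - (-159)/(-119)) = √(-443357 - (-159)*(-1)/119) = √(-443357 - 53*3/119) = √(-443357 - 159/119) = √(-52759642/119) = I*√6278397398/119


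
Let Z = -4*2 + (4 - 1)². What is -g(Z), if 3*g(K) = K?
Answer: -⅓ ≈ -0.33333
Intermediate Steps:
Z = 1 (Z = -8 + 3² = -8 + 9 = 1)
g(K) = K/3
-g(Z) = -1/3 = -1*⅓ = -⅓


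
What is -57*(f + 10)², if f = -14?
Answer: -912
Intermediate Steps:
-57*(f + 10)² = -57*(-14 + 10)² = -57*(-4)² = -57*16 = -912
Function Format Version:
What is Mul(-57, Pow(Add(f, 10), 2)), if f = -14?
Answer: -912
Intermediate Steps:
Mul(-57, Pow(Add(f, 10), 2)) = Mul(-57, Pow(Add(-14, 10), 2)) = Mul(-57, Pow(-4, 2)) = Mul(-57, 16) = -912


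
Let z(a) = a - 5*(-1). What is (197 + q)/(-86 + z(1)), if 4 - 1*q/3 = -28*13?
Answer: -1301/80 ≈ -16.263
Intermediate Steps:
z(a) = 5 + a (z(a) = a + 5 = 5 + a)
q = 1104 (q = 12 - (-84)*13 = 12 - 3*(-364) = 12 + 1092 = 1104)
(197 + q)/(-86 + z(1)) = (197 + 1104)/(-86 + (5 + 1)) = 1301/(-86 + 6) = 1301/(-80) = 1301*(-1/80) = -1301/80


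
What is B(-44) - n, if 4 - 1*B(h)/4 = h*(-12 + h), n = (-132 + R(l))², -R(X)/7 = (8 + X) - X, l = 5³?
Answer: -45184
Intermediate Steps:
l = 125
R(X) = -56 (R(X) = -7*((8 + X) - X) = -7*8 = -56)
n = 35344 (n = (-132 - 56)² = (-188)² = 35344)
B(h) = 16 - 4*h*(-12 + h)
B(-44) - n = (16 - 4*(-44)² + 48*(-44)) - 1*35344 = (16 - 4*1936 - 2112) - 35344 = (16 - 7744 - 2112) - 35344 = -9840 - 35344 = -45184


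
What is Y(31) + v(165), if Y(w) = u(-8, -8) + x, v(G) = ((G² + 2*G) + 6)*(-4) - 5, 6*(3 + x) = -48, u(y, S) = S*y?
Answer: -110196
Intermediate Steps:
x = -11 (x = -3 + (⅙)*(-48) = -3 - 8 = -11)
v(G) = -29 - 8*G - 4*G² (v(G) = (6 + G² + 2*G)*(-4) - 5 = (-24 - 8*G - 4*G²) - 5 = -29 - 8*G - 4*G²)
Y(w) = 53 (Y(w) = -8*(-8) - 11 = 64 - 11 = 53)
Y(31) + v(165) = 53 + (-29 - 8*165 - 4*165²) = 53 + (-29 - 1320 - 4*27225) = 53 + (-29 - 1320 - 108900) = 53 - 110249 = -110196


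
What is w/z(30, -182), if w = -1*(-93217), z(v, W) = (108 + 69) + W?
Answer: -93217/5 ≈ -18643.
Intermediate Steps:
z(v, W) = 177 + W
w = 93217
w/z(30, -182) = 93217/(177 - 182) = 93217/(-5) = 93217*(-⅕) = -93217/5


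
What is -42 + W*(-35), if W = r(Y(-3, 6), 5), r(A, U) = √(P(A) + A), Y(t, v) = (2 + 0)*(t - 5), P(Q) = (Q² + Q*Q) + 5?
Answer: -42 - 35*√501 ≈ -825.41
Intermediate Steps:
P(Q) = 5 + 2*Q² (P(Q) = (Q² + Q²) + 5 = 2*Q² + 5 = 5 + 2*Q²)
Y(t, v) = -10 + 2*t (Y(t, v) = 2*(-5 + t) = -10 + 2*t)
r(A, U) = √(5 + A + 2*A²) (r(A, U) = √((5 + 2*A²) + A) = √(5 + A + 2*A²))
W = √501 (W = √(5 + (-10 + 2*(-3)) + 2*(-10 + 2*(-3))²) = √(5 + (-10 - 6) + 2*(-10 - 6)²) = √(5 - 16 + 2*(-16)²) = √(5 - 16 + 2*256) = √(5 - 16 + 512) = √501 ≈ 22.383)
-42 + W*(-35) = -42 + √501*(-35) = -42 - 35*√501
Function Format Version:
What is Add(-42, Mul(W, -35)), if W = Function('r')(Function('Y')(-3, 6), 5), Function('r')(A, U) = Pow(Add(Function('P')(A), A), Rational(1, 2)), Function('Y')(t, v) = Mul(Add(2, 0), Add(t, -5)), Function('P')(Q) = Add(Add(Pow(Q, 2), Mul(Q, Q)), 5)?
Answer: Add(-42, Mul(-35, Pow(501, Rational(1, 2)))) ≈ -825.41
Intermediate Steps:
Function('P')(Q) = Add(5, Mul(2, Pow(Q, 2))) (Function('P')(Q) = Add(Add(Pow(Q, 2), Pow(Q, 2)), 5) = Add(Mul(2, Pow(Q, 2)), 5) = Add(5, Mul(2, Pow(Q, 2))))
Function('Y')(t, v) = Add(-10, Mul(2, t)) (Function('Y')(t, v) = Mul(2, Add(-5, t)) = Add(-10, Mul(2, t)))
Function('r')(A, U) = Pow(Add(5, A, Mul(2, Pow(A, 2))), Rational(1, 2)) (Function('r')(A, U) = Pow(Add(Add(5, Mul(2, Pow(A, 2))), A), Rational(1, 2)) = Pow(Add(5, A, Mul(2, Pow(A, 2))), Rational(1, 2)))
W = Pow(501, Rational(1, 2)) (W = Pow(Add(5, Add(-10, Mul(2, -3)), Mul(2, Pow(Add(-10, Mul(2, -3)), 2))), Rational(1, 2)) = Pow(Add(5, Add(-10, -6), Mul(2, Pow(Add(-10, -6), 2))), Rational(1, 2)) = Pow(Add(5, -16, Mul(2, Pow(-16, 2))), Rational(1, 2)) = Pow(Add(5, -16, Mul(2, 256)), Rational(1, 2)) = Pow(Add(5, -16, 512), Rational(1, 2)) = Pow(501, Rational(1, 2)) ≈ 22.383)
Add(-42, Mul(W, -35)) = Add(-42, Mul(Pow(501, Rational(1, 2)), -35)) = Add(-42, Mul(-35, Pow(501, Rational(1, 2))))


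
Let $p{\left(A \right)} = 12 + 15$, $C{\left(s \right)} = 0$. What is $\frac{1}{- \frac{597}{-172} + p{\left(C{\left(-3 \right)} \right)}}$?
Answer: $\frac{172}{5241} \approx 0.032818$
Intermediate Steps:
$p{\left(A \right)} = 27$
$\frac{1}{- \frac{597}{-172} + p{\left(C{\left(-3 \right)} \right)}} = \frac{1}{- \frac{597}{-172} + 27} = \frac{1}{\left(-597\right) \left(- \frac{1}{172}\right) + 27} = \frac{1}{\frac{597}{172} + 27} = \frac{1}{\frac{5241}{172}} = \frac{172}{5241}$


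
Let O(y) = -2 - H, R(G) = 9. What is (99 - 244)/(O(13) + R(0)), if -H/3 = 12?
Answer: -145/43 ≈ -3.3721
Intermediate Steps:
H = -36 (H = -3*12 = -36)
O(y) = 34 (O(y) = -2 - 1*(-36) = -2 + 36 = 34)
(99 - 244)/(O(13) + R(0)) = (99 - 244)/(34 + 9) = -145/43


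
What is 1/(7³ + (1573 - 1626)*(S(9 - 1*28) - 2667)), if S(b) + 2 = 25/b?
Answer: 19/2695525 ≈ 7.0487e-6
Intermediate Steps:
S(b) = -2 + 25/b
1/(7³ + (1573 - 1626)*(S(9 - 1*28) - 2667)) = 1/(7³ + (1573 - 1626)*((-2 + 25/(9 - 1*28)) - 2667)) = 1/(343 - 53*((-2 + 25/(9 - 28)) - 2667)) = 1/(343 - 53*((-2 + 25/(-19)) - 2667)) = 1/(343 - 53*((-2 + 25*(-1/19)) - 2667)) = 1/(343 - 53*((-2 - 25/19) - 2667)) = 1/(343 - 53*(-63/19 - 2667)) = 1/(343 - 53*(-50736/19)) = 1/(343 + 2689008/19) = 1/(2695525/19) = 19/2695525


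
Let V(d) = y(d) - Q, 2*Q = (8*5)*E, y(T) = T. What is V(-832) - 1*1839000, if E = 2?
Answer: -1839872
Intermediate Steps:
Q = 40 (Q = ((8*5)*2)/2 = (40*2)/2 = (½)*80 = 40)
V(d) = -40 + d (V(d) = d - 1*40 = d - 40 = -40 + d)
V(-832) - 1*1839000 = (-40 - 832) - 1*1839000 = -872 - 1839000 = -1839872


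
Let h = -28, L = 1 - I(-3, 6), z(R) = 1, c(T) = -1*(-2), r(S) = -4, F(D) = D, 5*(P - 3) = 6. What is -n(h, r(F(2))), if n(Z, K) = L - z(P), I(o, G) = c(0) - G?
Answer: -4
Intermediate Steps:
P = 21/5 (P = 3 + (1/5)*6 = 3 + 6/5 = 21/5 ≈ 4.2000)
c(T) = 2
I(o, G) = 2 - G
L = 5 (L = 1 - (2 - 1*6) = 1 - (2 - 6) = 1 - 1*(-4) = 1 + 4 = 5)
n(Z, K) = 4 (n(Z, K) = 5 - 1*1 = 5 - 1 = 4)
-n(h, r(F(2))) = -1*4 = -4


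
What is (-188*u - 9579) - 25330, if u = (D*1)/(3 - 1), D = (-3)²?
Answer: -35755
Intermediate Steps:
D = 9
u = 9/2 (u = (9*1)/(3 - 1) = 9/2 ≈ 4.5000)
(-188*u - 9579) - 25330 = (-188*9/2 - 9579) - 25330 = (-846 - 9579) - 25330 = -10425 - 25330 = -35755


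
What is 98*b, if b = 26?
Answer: 2548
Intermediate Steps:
98*b = 98*26 = 2548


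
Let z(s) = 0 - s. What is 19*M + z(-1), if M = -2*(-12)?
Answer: 457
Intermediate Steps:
M = 24
z(s) = -s
19*M + z(-1) = 19*24 - 1*(-1) = 456 + 1 = 457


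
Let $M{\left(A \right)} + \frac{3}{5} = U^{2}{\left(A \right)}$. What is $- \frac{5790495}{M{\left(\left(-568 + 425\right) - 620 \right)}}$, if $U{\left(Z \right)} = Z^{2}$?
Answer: $- \frac{28952475}{1694603722802} \approx -1.7085 \cdot 10^{-5}$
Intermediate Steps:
$M{\left(A \right)} = - \frac{3}{5} + A^{4}$ ($M{\left(A \right)} = - \frac{3}{5} + \left(A^{2}\right)^{2} = - \frac{3}{5} + A^{4}$)
$- \frac{5790495}{M{\left(\left(-568 + 425\right) - 620 \right)}} = - \frac{5790495}{- \frac{3}{5} + \left(\left(-568 + 425\right) - 620\right)^{4}} = - \frac{5790495}{- \frac{3}{5} + \left(-143 - 620\right)^{4}} = - \frac{5790495}{- \frac{3}{5} + \left(-763\right)^{4}} = - \frac{5790495}{- \frac{3}{5} + 338920744561} = - \frac{5790495}{\frac{1694603722802}{5}} = \left(-5790495\right) \frac{5}{1694603722802} = - \frac{28952475}{1694603722802}$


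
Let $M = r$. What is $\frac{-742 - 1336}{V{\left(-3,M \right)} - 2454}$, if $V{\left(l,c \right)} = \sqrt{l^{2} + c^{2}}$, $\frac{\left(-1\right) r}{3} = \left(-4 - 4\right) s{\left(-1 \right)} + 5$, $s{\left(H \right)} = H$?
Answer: $\frac{849902}{1003431} + \frac{1039 \sqrt{170}}{1003431} \approx 0.8605$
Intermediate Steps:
$r = -39$ ($r = - 3 \left(\left(-4 - 4\right) \left(-1\right) + 5\right) = - 3 \left(\left(-8\right) \left(-1\right) + 5\right) = - 3 \left(8 + 5\right) = \left(-3\right) 13 = -39$)
$M = -39$
$V{\left(l,c \right)} = \sqrt{c^{2} + l^{2}}$
$\frac{-742 - 1336}{V{\left(-3,M \right)} - 2454} = \frac{-742 - 1336}{\sqrt{\left(-39\right)^{2} + \left(-3\right)^{2}} - 2454} = - \frac{2078}{\sqrt{1521 + 9} - 2454} = - \frac{2078}{\sqrt{1530} - 2454} = - \frac{2078}{3 \sqrt{170} - 2454} = - \frac{2078}{-2454 + 3 \sqrt{170}}$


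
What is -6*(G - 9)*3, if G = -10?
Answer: 342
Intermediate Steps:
-6*(G - 9)*3 = -6*(-10 - 9)*3 = -(-114)*3 = -6*(-57) = 342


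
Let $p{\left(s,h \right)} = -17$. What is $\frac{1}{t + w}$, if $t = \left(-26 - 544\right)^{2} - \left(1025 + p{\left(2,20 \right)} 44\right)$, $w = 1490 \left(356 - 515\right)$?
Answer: $\frac{1}{87713} \approx 1.1401 \cdot 10^{-5}$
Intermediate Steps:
$w = -236910$ ($w = 1490 \left(-159\right) = -236910$)
$t = 324623$ ($t = \left(-26 - 544\right)^{2} - \left(1025 - 748\right) = \left(-570\right)^{2} - \left(1025 - 748\right) = 324900 - 277 = 324623$)
$\frac{1}{t + w} = \frac{1}{324623 - 236910} = \frac{1}{87713}$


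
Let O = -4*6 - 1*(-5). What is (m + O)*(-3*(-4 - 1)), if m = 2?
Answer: -255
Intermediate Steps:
O = -19 (O = -24 + 5 = -19)
(m + O)*(-3*(-4 - 1)) = (2 - 19)*(-3*(-4 - 1)) = -(-51)*(-5) = -17*15 = -255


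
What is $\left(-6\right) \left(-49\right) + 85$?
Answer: $379$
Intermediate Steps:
$\left(-6\right) \left(-49\right) + 85 = 294 + 85 = 379$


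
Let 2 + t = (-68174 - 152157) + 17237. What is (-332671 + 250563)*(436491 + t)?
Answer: -19163596660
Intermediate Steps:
t = -203096 (t = -2 + ((-68174 - 152157) + 17237) = -2 + (-220331 + 17237) = -2 - 203094 = -203096)
(-332671 + 250563)*(436491 + t) = (-332671 + 250563)*(436491 - 203096) = -82108*233395 = -19163596660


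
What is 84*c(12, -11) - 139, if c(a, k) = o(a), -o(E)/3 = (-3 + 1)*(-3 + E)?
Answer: 4397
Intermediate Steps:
o(E) = -18 + 6*E (o(E) = -3*(-3 + 1)*(-3 + E) = -(-6)*(-3 + E) = -3*(6 - 2*E) = -18 + 6*E)
c(a, k) = -18 + 6*a
84*c(12, -11) - 139 = 84*(-18 + 6*12) - 139 = 84*(-18 + 72) - 139 = 84*54 - 139 = 4536 - 139 = 4397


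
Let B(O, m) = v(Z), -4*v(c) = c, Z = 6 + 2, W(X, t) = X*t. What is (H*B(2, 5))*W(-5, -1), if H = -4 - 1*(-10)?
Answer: -60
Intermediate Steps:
H = 6 (H = -4 + 10 = 6)
Z = 8
v(c) = -c/4
B(O, m) = -2 (B(O, m) = -1/4*8 = -2)
(H*B(2, 5))*W(-5, -1) = (6*(-2))*(-5*(-1)) = -12*5 = -60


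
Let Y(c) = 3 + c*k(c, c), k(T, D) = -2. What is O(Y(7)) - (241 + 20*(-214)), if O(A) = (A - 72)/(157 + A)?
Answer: 589611/146 ≈ 4038.4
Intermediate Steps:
Y(c) = 3 - 2*c (Y(c) = 3 + c*(-2) = 3 - 2*c)
O(A) = (-72 + A)/(157 + A)
O(Y(7)) - (241 + 20*(-214)) = (-72 + (3 - 2*7))/(157 + (3 - 2*7)) - (241 + 20*(-214)) = (-72 + (3 - 14))/(157 + (3 - 14)) - (241 - 4280) = (-72 - 11)/(157 - 11) - 1*(-4039) = -83/146 + 4039 = 589611/146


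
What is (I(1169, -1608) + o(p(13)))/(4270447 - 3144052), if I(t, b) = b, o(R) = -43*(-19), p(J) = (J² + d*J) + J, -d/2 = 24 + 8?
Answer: -791/1126395 ≈ -0.00070224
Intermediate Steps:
d = -64 (d = -2*(24 + 8) = -2*32 = -64)
p(J) = J² - 63*J (p(J) = (J² - 64*J) + J = J² - 63*J)
o(R) = 817
(I(1169, -1608) + o(p(13)))/(4270447 - 3144052) = (-1608 + 817)/(4270447 - 3144052) = -791/1126395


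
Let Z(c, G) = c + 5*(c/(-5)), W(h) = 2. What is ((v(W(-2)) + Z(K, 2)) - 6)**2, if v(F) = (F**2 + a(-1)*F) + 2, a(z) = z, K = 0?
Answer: 4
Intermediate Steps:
v(F) = 2 + F**2 - F (v(F) = (F**2 - F) + 2 = 2 + F**2 - F)
Z(c, G) = 0 (Z(c, G) = c + 5*(c*(-1/5)) = c + 5*(-c/5) = c - c = 0)
((v(W(-2)) + Z(K, 2)) - 6)**2 = (((2 + 2**2 - 1*2) + 0) - 6)**2 = (((2 + 4 - 2) + 0) - 6)**2 = ((4 + 0) - 6)**2 = (4 - 6)**2 = (-2)**2 = 4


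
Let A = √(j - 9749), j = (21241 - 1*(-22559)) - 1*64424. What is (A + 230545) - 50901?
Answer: 179644 + I*√30373 ≈ 1.7964e+5 + 174.28*I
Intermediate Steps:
j = -20624 (j = (21241 + 22559) - 64424 = 43800 - 64424 = -20624)
A = I*√30373 (A = √(-20624 - 9749) = √(-30373) = I*√30373 ≈ 174.28*I)
(A + 230545) - 50901 = (I*√30373 + 230545) - 50901 = (230545 + I*√30373) - 50901 = 179644 + I*√30373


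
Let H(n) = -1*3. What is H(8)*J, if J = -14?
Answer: 42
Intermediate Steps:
H(n) = -3
H(8)*J = -3*(-14) = 42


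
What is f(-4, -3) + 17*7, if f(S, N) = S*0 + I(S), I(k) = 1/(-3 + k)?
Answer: 832/7 ≈ 118.86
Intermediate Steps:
f(S, N) = 1/(-3 + S) (f(S, N) = S*0 + 1/(-3 + S) = 0 + 1/(-3 + S) = 1/(-3 + S))
f(-4, -3) + 17*7 = 1/(-3 - 4) + 17*7 = 1/(-7) + 119 = -⅐ + 119 = 832/7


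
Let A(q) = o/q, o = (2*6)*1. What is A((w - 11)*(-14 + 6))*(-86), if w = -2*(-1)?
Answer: -43/3 ≈ -14.333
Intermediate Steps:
w = 2
o = 12 (o = 12*1 = 12)
A(q) = 12/q
A((w - 11)*(-14 + 6))*(-86) = (12/(((2 - 11)*(-14 + 6))))*(-86) = (12/((-9*(-8))))*(-86) = (12/72)*(-86) = (12*(1/72))*(-86) = (1/6)*(-86) = -43/3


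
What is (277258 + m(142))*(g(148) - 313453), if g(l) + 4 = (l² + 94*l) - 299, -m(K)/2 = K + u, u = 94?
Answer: -76929900840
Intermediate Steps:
m(K) = -188 - 2*K (m(K) = -2*(K + 94) = -2*(94 + K) = -188 - 2*K)
g(l) = -303 + l² + 94*l (g(l) = -4 + ((l² + 94*l) - 299) = -4 + (-299 + l² + 94*l) = -303 + l² + 94*l)
(277258 + m(142))*(g(148) - 313453) = (277258 + (-188 - 2*142))*((-303 + 148² + 94*148) - 313453) = (277258 + (-188 - 284))*((-303 + 21904 + 13912) - 313453) = (277258 - 472)*(35513 - 313453) = 276786*(-277940) = -76929900840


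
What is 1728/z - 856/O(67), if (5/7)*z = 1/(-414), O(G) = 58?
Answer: -103734836/203 ≈ -5.1101e+5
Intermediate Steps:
z = -7/2070 (z = (7/5)/(-414) = (7/5)*(-1/414) = -7/2070 ≈ -0.0033816)
1728/z - 856/O(67) = 1728/(-7/2070) - 856/58 = 1728*(-2070/7) - 856*1/58 = -3576960/7 - 428/29 = -103734836/203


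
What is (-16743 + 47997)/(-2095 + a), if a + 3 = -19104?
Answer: -15627/10601 ≈ -1.4741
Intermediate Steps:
a = -19107 (a = -3 - 19104 = -19107)
(-16743 + 47997)/(-2095 + a) = (-16743 + 47997)/(-2095 - 19107) = 31254/(-21202) = 31254*(-1/21202) = -15627/10601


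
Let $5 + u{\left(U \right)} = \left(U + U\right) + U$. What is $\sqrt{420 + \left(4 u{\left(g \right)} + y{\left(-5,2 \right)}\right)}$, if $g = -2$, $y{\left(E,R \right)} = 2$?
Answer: $3 \sqrt{42} \approx 19.442$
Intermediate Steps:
$u{\left(U \right)} = -5 + 3 U$ ($u{\left(U \right)} = -5 + \left(\left(U + U\right) + U\right) = -5 + \left(2 U + U\right) = -5 + 3 U$)
$\sqrt{420 + \left(4 u{\left(g \right)} + y{\left(-5,2 \right)}\right)} = \sqrt{420 + \left(4 \left(-5 + 3 \left(-2\right)\right) + 2\right)} = \sqrt{420 + \left(4 \left(-5 - 6\right) + 2\right)} = \sqrt{420 + \left(4 \left(-11\right) + 2\right)} = \sqrt{420 + \left(-44 + 2\right)} = \sqrt{420 - 42} = \sqrt{378} = 3 \sqrt{42}$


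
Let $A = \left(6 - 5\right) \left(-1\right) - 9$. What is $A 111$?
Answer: $-1110$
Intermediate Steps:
$A = -10$ ($A = 1 \left(-1\right) - 9 = -1 - 9 = -10$)
$A 111 = \left(-10\right) 111 = -1110$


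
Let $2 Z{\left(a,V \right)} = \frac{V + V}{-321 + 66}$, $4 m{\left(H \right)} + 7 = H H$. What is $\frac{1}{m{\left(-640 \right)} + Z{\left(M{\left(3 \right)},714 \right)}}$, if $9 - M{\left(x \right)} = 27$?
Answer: $\frac{20}{2047909} \approx 9.7661 \cdot 10^{-6}$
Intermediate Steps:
$M{\left(x \right)} = -18$ ($M{\left(x \right)} = 9 - 27 = -18$)
$m{\left(H \right)} = - \frac{7}{4} + \frac{H^{2}}{4}$ ($m{\left(H \right)} = - \frac{7}{4} + \frac{H H}{4} = - \frac{7}{4} + \frac{H^{2}}{4}$)
$Z{\left(a,V \right)} = - \frac{V}{255}$ ($Z{\left(a,V \right)} = \frac{\left(V + V\right) \frac{1}{-321 + 66}}{2} = \frac{2 V \frac{1}{-255}}{2} = \frac{2 V \left(- \frac{1}{255}\right)}{2} = \frac{\left(- \frac{2}{255}\right) V}{2} = - \frac{V}{255}$)
$\frac{1}{m{\left(-640 \right)} + Z{\left(M{\left(3 \right)},714 \right)}} = \frac{1}{\left(- \frac{7}{4} + \frac{\left(-640\right)^{2}}{4}\right) - \frac{14}{5}} = \frac{1}{\left(- \frac{7}{4} + \frac{1}{4} \cdot 409600\right) - \frac{14}{5}} = \frac{1}{\left(- \frac{7}{4} + 102400\right) - \frac{14}{5}} = \frac{1}{\frac{409593}{4} - \frac{14}{5}} = \frac{1}{\frac{2047909}{20}} = \frac{20}{2047909}$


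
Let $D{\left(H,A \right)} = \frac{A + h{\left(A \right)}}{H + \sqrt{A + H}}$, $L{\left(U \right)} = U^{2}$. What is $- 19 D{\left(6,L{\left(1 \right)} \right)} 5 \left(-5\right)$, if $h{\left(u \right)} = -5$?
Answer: $- \frac{11400}{29} + \frac{1900 \sqrt{7}}{29} \approx -219.76$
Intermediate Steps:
$D{\left(H,A \right)} = \frac{-5 + A}{H + \sqrt{A + H}}$ ($D{\left(H,A \right)} = \frac{A - 5}{H + \sqrt{A + H}} = \frac{-5 + A}{H + \sqrt{A + H}}$)
$- 19 D{\left(6,L{\left(1 \right)} \right)} 5 \left(-5\right) = - 19 \frac{-5 + 1^{2}}{6 + \sqrt{1^{2} + 6}} \cdot 5 \left(-5\right) = - 19 \frac{-5 + 1}{6 + \sqrt{1 + 6}} \left(-25\right) = - 19 \frac{1}{6 + \sqrt{7}} \left(-4\right) \left(-25\right) = - 19 \left(- \frac{4}{6 + \sqrt{7}}\right) \left(-25\right) = \frac{76}{6 + \sqrt{7}} \left(-25\right) = - \frac{1900}{6 + \sqrt{7}}$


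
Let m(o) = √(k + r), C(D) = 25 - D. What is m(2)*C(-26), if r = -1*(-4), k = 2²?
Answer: 102*√2 ≈ 144.25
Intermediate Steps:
k = 4
r = 4
m(o) = 2*√2 (m(o) = √(4 + 4) = √8 = 2*√2)
m(2)*C(-26) = (2*√2)*(25 - 1*(-26)) = (2*√2)*(25 + 26) = (2*√2)*51 = 102*√2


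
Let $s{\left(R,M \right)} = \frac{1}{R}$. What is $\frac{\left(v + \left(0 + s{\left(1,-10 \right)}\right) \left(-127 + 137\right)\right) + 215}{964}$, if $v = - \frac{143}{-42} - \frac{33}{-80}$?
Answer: $\frac{384413}{1619520} \approx 0.23736$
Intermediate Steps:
$v = \frac{6413}{1680}$ ($v = \left(-143\right) \left(- \frac{1}{42}\right) - - \frac{33}{80} = \frac{143}{42} + \frac{33}{80} = \frac{6413}{1680} \approx 3.8173$)
$\frac{\left(v + \left(0 + s{\left(1,-10 \right)}\right) \left(-127 + 137\right)\right) + 215}{964} = \frac{\left(\frac{6413}{1680} + \left(0 + 1^{-1}\right) \left(-127 + 137\right)\right) + 215}{964} = \left(\left(\frac{6413}{1680} + \left(0 + 1\right) 10\right) + 215\right) \frac{1}{964} = \left(\left(\frac{6413}{1680} + 1 \cdot 10\right) + 215\right) \frac{1}{964} = \left(\left(\frac{6413}{1680} + 10\right) + 215\right) \frac{1}{964} = \left(\frac{23213}{1680} + 215\right) \frac{1}{964} = \frac{384413}{1680} \cdot \frac{1}{964} = \frac{384413}{1619520}$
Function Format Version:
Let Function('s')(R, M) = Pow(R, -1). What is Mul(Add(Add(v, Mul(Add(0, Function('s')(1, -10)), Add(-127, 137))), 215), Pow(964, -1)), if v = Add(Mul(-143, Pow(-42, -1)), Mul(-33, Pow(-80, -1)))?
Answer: Rational(384413, 1619520) ≈ 0.23736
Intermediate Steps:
v = Rational(6413, 1680) (v = Add(Mul(-143, Rational(-1, 42)), Mul(-33, Rational(-1, 80))) = Add(Rational(143, 42), Rational(33, 80)) = Rational(6413, 1680) ≈ 3.8173)
Mul(Add(Add(v, Mul(Add(0, Function('s')(1, -10)), Add(-127, 137))), 215), Pow(964, -1)) = Mul(Add(Add(Rational(6413, 1680), Mul(Add(0, Pow(1, -1)), Add(-127, 137))), 215), Pow(964, -1)) = Mul(Add(Add(Rational(6413, 1680), Mul(Add(0, 1), 10)), 215), Rational(1, 964)) = Mul(Add(Add(Rational(6413, 1680), Mul(1, 10)), 215), Rational(1, 964)) = Mul(Add(Add(Rational(6413, 1680), 10), 215), Rational(1, 964)) = Mul(Add(Rational(23213, 1680), 215), Rational(1, 964)) = Mul(Rational(384413, 1680), Rational(1, 964)) = Rational(384413, 1619520)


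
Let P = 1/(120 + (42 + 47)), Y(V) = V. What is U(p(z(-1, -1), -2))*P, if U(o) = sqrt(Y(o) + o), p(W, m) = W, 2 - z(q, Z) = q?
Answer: sqrt(6)/209 ≈ 0.011720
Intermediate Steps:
z(q, Z) = 2 - q
U(o) = sqrt(2)*sqrt(o) (U(o) = sqrt(o + o) = sqrt(2*o) = sqrt(2)*sqrt(o))
P = 1/209 (P = 1/(120 + 89) = 1/209 ≈ 0.0047847)
U(p(z(-1, -1), -2))*P = (sqrt(2)*sqrt(2 - 1*(-1)))*(1/209) = (sqrt(2)*sqrt(2 + 1))*(1/209) = (sqrt(2)*sqrt(3))*(1/209) = sqrt(6)*(1/209) = sqrt(6)/209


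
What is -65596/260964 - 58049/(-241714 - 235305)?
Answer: -4035459772/31121196579 ≈ -0.12967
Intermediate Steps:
-65596/260964 - 58049/(-241714 - 235305) = -65596*1/260964 - 58049/(-477019) = -16399/65241 - 58049*(-1/477019) = -16399/65241 + 58049/477019 = -4035459772/31121196579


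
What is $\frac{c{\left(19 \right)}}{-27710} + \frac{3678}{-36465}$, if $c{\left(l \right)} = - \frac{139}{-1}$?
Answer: $- \frac{419553}{3962530} \approx -0.10588$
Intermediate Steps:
$c{\left(l \right)} = 139$ ($c{\left(l \right)} = \left(-139\right) \left(-1\right) = 139$)
$\frac{c{\left(19 \right)}}{-27710} + \frac{3678}{-36465} = \frac{139}{-27710} + \frac{3678}{-36465} = 139 \left(- \frac{1}{27710}\right) + 3678 \left(- \frac{1}{36465}\right) = - \frac{139}{27710} - \frac{1226}{12155} = - \frac{419553}{3962530}$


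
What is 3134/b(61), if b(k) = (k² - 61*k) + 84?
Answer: 1567/42 ≈ 37.310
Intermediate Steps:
b(k) = 84 + k² - 61*k
3134/b(61) = 3134/(84 + 61² - 61*61) = 3134/(84 + 3721 - 3721) = 3134/84 = 3134*(1/84) = 1567/42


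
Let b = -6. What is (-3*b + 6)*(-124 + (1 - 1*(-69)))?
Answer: -1296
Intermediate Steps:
(-3*b + 6)*(-124 + (1 - 1*(-69))) = (-3*(-6) + 6)*(-124 + (1 - 1*(-69))) = (18 + 6)*(-124 + (1 + 69)) = 24*(-124 + 70) = 24*(-54) = -1296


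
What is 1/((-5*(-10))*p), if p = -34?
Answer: -1/1700 ≈ -0.00058824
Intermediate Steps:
1/((-5*(-10))*p) = 1/(-5*(-10)*(-34)) = 1/(50*(-34)) = 1/(-1700) = -1/1700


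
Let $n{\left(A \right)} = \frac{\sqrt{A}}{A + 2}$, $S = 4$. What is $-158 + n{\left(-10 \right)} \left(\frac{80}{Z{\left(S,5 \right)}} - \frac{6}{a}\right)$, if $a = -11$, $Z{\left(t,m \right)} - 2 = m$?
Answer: $-158 - \frac{461 i \sqrt{10}}{308} \approx -158.0 - 4.7331 i$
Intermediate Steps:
$Z{\left(t,m \right)} = 2 + m$
$n{\left(A \right)} = \frac{\sqrt{A}}{2 + A}$
$-158 + n{\left(-10 \right)} \left(\frac{80}{Z{\left(S,5 \right)}} - \frac{6}{a}\right) = -158 + \frac{\sqrt{-10}}{2 - 10} \left(\frac{80}{2 + 5} - \frac{6}{-11}\right) = -158 + \frac{i \sqrt{10}}{-8} \left(\frac{80}{7} - - \frac{6}{11}\right) = -158 + i \sqrt{10} \left(- \frac{1}{8}\right) \left(80 \cdot \frac{1}{7} + \frac{6}{11}\right) = -158 + - \frac{i \sqrt{10}}{8} \left(\frac{80}{7} + \frac{6}{11}\right) = -158 + - \frac{i \sqrt{10}}{8} \cdot \frac{922}{77} = -158 - \frac{461 i \sqrt{10}}{308}$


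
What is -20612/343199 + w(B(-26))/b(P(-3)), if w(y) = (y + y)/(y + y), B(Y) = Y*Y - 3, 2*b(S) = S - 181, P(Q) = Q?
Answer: -2239503/31574308 ≈ -0.070928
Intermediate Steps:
b(S) = -181/2 + S/2 (b(S) = (S - 181)/2 = (-181 + S)/2 = -181/2 + S/2)
B(Y) = -3 + Y**2 (B(Y) = Y**2 - 3 = -3 + Y**2)
w(y) = 1 (w(y) = (2*y)/((2*y)) = (2*y)*(1/(2*y)) = 1)
-20612/343199 + w(B(-26))/b(P(-3)) = -20612/343199 + 1/(-181/2 + (1/2)*(-3)) = -20612*1/343199 + 1/(-181/2 - 3/2) = -20612/343199 + 1/(-92) = -20612/343199 + 1*(-1/92) = -20612/343199 - 1/92 = -2239503/31574308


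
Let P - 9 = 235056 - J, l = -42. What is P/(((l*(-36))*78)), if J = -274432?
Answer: 509497/117936 ≈ 4.3201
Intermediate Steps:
P = 509497 (P = 9 + (235056 - 1*(-274432)) = 9 + (235056 + 274432) = 9 + 509488 = 509497)
P/(((l*(-36))*78)) = 509497/((-42*(-36)*78)) = 509497/((1512*78)) = 509497/117936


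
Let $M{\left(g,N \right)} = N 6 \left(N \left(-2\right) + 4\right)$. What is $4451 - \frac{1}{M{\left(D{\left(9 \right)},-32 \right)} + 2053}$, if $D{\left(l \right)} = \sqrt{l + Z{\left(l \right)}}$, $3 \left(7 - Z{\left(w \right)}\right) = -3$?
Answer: $\frac{48974354}{11003} \approx 4451.0$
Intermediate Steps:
$Z{\left(w \right)} = 8$ ($Z{\left(w \right)} = 7 - -1 = 7 + 1 = 8$)
$D{\left(l \right)} = \sqrt{8 + l}$ ($D{\left(l \right)} = \sqrt{l + 8} = \sqrt{8 + l}$)
$M{\left(g,N \right)} = 6 N \left(4 - 2 N\right)$ ($M{\left(g,N \right)} = 6 N \left(- 2 N + 4\right) = 6 N \left(4 - 2 N\right)$)
$4451 - \frac{1}{M{\left(D{\left(9 \right)},-32 \right)} + 2053} = 4451 - \frac{1}{12 \left(-32\right) \left(2 - -32\right) + 2053} = 4451 - \frac{1}{12 \left(-32\right) \left(2 + 32\right) + 2053} = 4451 - \frac{1}{12 \left(-32\right) 34 + 2053} = 4451 - \frac{1}{-13056 + 2053} = 4451 - \frac{1}{-11003} = 4451 - - \frac{1}{11003} = 4451 + \frac{1}{11003} = \frac{48974354}{11003}$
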